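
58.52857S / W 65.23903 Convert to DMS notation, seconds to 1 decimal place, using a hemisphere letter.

58°31′42.9″ S, 65°14′20.5″ W

Lat: 0.528570 × 60 = 31.71420′ → 31′, remainder × 60 = 42.852″
λ: 0.239030° → 14.34180′; 0.34180 × 60 = 20.508″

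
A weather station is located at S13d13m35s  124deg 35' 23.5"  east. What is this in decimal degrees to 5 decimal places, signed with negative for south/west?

-13.22639, 124.58986

φ: 13 + 13/60 + 35/3600 = 13.226389
hemisphere S, so the sign is −
Lon: 124 + 35/60 + 23.5/3600 = 124.589861
E → positive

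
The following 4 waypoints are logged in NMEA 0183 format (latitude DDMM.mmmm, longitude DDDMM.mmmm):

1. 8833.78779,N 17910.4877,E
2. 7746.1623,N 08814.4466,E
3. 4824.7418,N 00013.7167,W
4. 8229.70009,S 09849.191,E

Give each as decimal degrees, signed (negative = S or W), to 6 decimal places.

Point 1:
  φ: degrees = first 2 digits = 88, minutes = 33.78779; 88 + 33.78779/60 = 88.5631298
  N ⇒ keep positive
  Longitude: degrees = first 3 digits = 179, minutes = 10.4877; 179 + 10.4877/60 = 179.1747950
  E ⇒ keep positive
Point 2:
  φ: degrees = first 2 digits = 77, minutes = 46.1623; 77 + 46.1623/60 = 77.7693717
  N ⇒ keep positive
  Longitude: split at 3 digits → 088° and 14.4466′; 88 + 14.4466/60 = 88.2407767
  E → positive
Point 3:
  Latitude: split at 2 digits → 48° and 24.7418′; 48 + 24.7418/60 = 48.4123633
  N ⇒ keep positive
  Longitude: degrees = first 3 digits = 0, minutes = 13.7167; 0 + 13.7167/60 = 0.2286117
  W ⇒ negate
Point 4:
  Latitude: split at 2 digits → 82° and 29.70009′; 82 + 29.70009/60 = 82.4950015
  hemisphere S, so the sign is −
  λ: split at 3 digits → 098° and 49.191′; 98 + 49.191/60 = 98.8198500
  E ⇒ keep positive

1. 88.563130, 179.174795
2. 77.769372, 88.240777
3. 48.412363, -0.228612
4. -82.495002, 98.819850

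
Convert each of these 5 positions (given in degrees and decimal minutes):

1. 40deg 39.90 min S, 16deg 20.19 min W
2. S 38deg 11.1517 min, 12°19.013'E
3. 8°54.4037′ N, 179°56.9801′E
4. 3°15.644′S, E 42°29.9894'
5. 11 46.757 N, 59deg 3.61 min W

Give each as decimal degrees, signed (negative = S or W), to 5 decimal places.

1. -40.66500, -16.33650
2. -38.18586, 12.31688
3. 8.90673, 179.94967
4. -3.26073, 42.49982
5. 11.77928, -59.06017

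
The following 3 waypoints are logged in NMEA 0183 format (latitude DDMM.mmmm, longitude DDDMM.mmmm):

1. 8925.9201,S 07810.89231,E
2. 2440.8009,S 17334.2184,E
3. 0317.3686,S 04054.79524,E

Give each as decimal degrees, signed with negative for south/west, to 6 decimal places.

Point 1:
  Latitude: degrees = first 2 digits = 89, minutes = 25.9201; 89 + 25.9201/60 = 89.4320017
  S ⇒ negate
  λ: degrees = first 3 digits = 78, minutes = 10.89231; 78 + 10.89231/60 = 78.1815385
  E ⇒ keep positive
Point 2:
  Lat: split at 2 digits → 24° and 40.8009′; 24 + 40.8009/60 = 24.6800150
  S ⇒ negate
  Longitude: split at 3 digits → 173° and 34.2184′; 173 + 34.2184/60 = 173.5703067
  E → positive
Point 3:
  Lat: degrees = first 2 digits = 3, minutes = 17.3686; 3 + 17.3686/60 = 3.2894767
  S → negative
  Longitude: degrees = first 3 digits = 40, minutes = 54.79524; 40 + 54.79524/60 = 40.9132540
  E ⇒ keep positive

1. -89.432002, 78.181539
2. -24.680015, 173.570307
3. -3.289477, 40.913254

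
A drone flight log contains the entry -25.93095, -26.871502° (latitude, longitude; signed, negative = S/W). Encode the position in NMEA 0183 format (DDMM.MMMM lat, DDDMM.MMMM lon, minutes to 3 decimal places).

Latitude is negative → S; |value| = 25.930950
φ: 25° + 0.930950 × 60 = 25° 55.85700′
Longitude is negative → W; |value| = 26.871502
Longitude: fractional part 0.871502 → 52.29012 minutes

2555.857,S / 02652.290,W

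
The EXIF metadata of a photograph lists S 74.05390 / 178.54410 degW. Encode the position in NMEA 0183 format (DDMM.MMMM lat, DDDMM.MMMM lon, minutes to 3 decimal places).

7403.234,S / 17832.646,W

φ: fractional part 0.053900 → 3.23400 minutes
λ: 178° + 0.544100 × 60 = 178° 32.64600′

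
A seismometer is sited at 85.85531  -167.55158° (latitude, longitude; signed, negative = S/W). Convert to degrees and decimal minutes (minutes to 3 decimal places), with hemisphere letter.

Latitude: minutes = (85.855310 − 85) × 60 = 51.31860
Longitude is negative → W; |value| = 167.551580
Longitude: fractional part 0.551580 → 33.09480 minutes

85° 51.319′ N, 167° 33.095′ W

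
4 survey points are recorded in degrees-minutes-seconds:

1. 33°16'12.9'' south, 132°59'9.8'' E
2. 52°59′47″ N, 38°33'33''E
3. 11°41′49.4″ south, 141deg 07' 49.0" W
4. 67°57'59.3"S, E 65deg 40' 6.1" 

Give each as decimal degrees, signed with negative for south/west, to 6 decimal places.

1. -33.270250, 132.986056
2. 52.996389, 38.559167
3. -11.697056, -141.130278
4. -67.966472, 65.668361

Point 1:
  φ: 33° + 16/60 + 12.9/3600 = 33 + 0.266667 + 0.003583 = 33.2702500
  hemisphere S, so the sign is −
  Longitude: 59′ + 9.8″ = 59.16333′; 132 + 59.16333/60 = 132.9860556
  E ⇒ keep positive
Point 2:
  φ: 59′ + 47″ = 59.78333′; 52 + 59.78333/60 = 52.9963889
  N → positive
  λ: 33′ + 33″ = 33.55000′; 38 + 33.55000/60 = 38.5591667
  E ⇒ keep positive
Point 3:
  Lat: 11° + 41/60 + 49.4/3600 = 11 + 0.683333 + 0.013722 = 11.6970556
  S ⇒ negate
  λ: 141° + 7/60 + 49/3600 = 141 + 0.116667 + 0.013611 = 141.1302778
  hemisphere W, so the sign is −
Point 4:
  Latitude: 67° + 57/60 + 59.3/3600 = 67 + 0.950000 + 0.016472 = 67.9664722
  S → negative
  Lon: 65 + 40/60 + 6.1/3600 = 65.6683611
  E ⇒ keep positive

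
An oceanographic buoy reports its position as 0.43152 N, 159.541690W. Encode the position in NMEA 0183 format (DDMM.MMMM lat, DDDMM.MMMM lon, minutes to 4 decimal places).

Lat: fractional part 0.431520 → 25.891200 minutes
λ: 159° + 0.541690 × 60 = 159° 32.501400′

0025.8912,N / 15932.5014,W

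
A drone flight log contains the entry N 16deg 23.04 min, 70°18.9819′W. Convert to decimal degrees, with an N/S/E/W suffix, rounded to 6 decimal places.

16.384000° N, 70.316365° W

Latitude: 16 + 23.04/60 = 16.3840000
Longitude: 70 + 18.9819/60 = 70.3163650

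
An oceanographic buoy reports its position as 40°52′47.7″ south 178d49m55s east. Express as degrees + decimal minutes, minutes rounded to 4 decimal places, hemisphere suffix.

40° 52.7950′ S, 178° 49.9167′ E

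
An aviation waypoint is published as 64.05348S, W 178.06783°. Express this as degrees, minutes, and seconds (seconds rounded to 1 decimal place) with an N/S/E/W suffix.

64°03′12.5″ S, 178°04′4.2″ W

Lat: 0.053480 × 60 = 3.20880′ → 3′, remainder × 60 = 12.528″
λ: whole degrees 178; 4.06980′ → 4′ and 4.188″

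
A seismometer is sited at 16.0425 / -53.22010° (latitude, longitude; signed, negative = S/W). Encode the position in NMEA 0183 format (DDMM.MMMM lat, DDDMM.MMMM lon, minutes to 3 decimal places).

Lat: 16° + 0.042500 × 60 = 16° 2.55000′
Longitude is negative → W; |value| = 53.220100
Longitude: minutes = (53.220100 − 53) × 60 = 13.20600

1602.550,N / 05313.206,W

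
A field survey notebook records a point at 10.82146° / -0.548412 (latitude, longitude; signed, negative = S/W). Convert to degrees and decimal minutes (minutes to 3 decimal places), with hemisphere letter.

10° 49.288′ N, 0° 32.905′ W

Latitude: minutes = (10.821460 − 10) × 60 = 49.28760
Longitude is negative → W; |value| = 0.548412
Longitude: fractional part 0.548412 → 32.90472 minutes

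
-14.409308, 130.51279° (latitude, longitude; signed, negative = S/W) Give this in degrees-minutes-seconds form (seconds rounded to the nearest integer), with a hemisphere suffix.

14°24′34″ S, 130°30′46″ E

Latitude is negative → S; |value| = 14.409308
Latitude: whole degrees 14; 24.55848′ → 24′ and 33.51″
Lon: 0.512790° → 30.76740′; 0.76740 × 60 = 46.04″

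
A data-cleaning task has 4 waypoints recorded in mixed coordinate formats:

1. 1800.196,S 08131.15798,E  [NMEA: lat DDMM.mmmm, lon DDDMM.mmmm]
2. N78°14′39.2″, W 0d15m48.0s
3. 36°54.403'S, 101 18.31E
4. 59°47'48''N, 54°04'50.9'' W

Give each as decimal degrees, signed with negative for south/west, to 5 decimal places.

1. -18.00327, 81.51930
2. 78.24422, -0.26333
3. -36.90672, 101.30517
4. 59.79667, -54.08081

Point 1:
  Lat: split at 2 digits → 18° and 0.196′; 18 + 0.196/60 = 18.003267
  S → negative
  Lon: split at 3 digits → 081° and 31.15798′; 81 + 31.15798/60 = 81.519300
  E ⇒ keep positive
Point 2:
  φ: 14′ + 39.2″ = 14.65333′; 78 + 14.65333/60 = 78.244222
  N → positive
  Lon: 0° + 15/60 + 48/3600 = 0 + 0.250000 + 0.013333 = 0.263333
  W ⇒ negate
Point 3:
  φ: 36 + 54.403/60 = 36.906717
  hemisphere S, so the sign is −
  λ: 101 + 18.31/60 = 101.305167
  E → positive
Point 4:
  Lat: 59° + 47/60 + 48/3600 = 59 + 0.783333 + 0.013333 = 59.796667
  N ⇒ keep positive
  Lon: 4′ + 50.9″ = 4.84833′; 54 + 4.84833/60 = 54.080806
  hemisphere W, so the sign is −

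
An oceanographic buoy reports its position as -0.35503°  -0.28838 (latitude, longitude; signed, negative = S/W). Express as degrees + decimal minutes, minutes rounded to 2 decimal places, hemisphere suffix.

Latitude is negative → S; |value| = 0.355030
Lat: minutes = (0.355030 − 0) × 60 = 21.3018
Longitude is negative → W; |value| = 0.288380
Longitude: minutes = (0.288380 − 0) × 60 = 17.3028

0° 21.30′ S, 0° 17.30′ W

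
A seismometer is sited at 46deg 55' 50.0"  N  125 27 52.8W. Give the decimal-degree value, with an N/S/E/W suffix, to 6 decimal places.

46.930556° N, 125.464667° W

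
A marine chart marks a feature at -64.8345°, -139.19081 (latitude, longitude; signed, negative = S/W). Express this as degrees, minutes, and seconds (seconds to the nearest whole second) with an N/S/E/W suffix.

64°50′4″ S, 139°11′27″ W

Latitude is negative → S; |value| = 64.834500
Lat: whole degrees 64; 50.07000′ → 50′ and 4.20″
Longitude is negative → W; |value| = 139.190810
Longitude: 0.190810 × 60 = 11.44860′ → 11′, remainder × 60 = 26.92″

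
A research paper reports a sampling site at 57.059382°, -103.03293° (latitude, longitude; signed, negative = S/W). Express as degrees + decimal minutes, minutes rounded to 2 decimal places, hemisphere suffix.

57° 3.56′ N, 103° 1.98′ W

Lat: 57° + 0.059382 × 60 = 57° 3.5629′
Longitude is negative → W; |value| = 103.032930
λ: fractional part 0.032930 → 1.9758 minutes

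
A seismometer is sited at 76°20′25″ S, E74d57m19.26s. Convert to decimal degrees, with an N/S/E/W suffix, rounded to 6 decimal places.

76.340278° S, 74.955350° E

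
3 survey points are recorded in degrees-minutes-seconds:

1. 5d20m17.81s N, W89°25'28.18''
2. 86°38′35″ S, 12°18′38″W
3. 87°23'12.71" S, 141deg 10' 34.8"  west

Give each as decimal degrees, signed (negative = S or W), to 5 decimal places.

1. 5.33828, -89.42449
2. -86.64306, -12.31056
3. -87.38686, -141.17633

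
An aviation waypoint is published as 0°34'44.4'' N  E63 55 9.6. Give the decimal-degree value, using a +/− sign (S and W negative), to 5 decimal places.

0.57900, 63.91933

Latitude: 0 + 34/60 + 44.4/3600 = 0.579000
N ⇒ keep positive
Lon: 55′ + 9.6″ = 55.16000′; 63 + 55.16000/60 = 63.919333
E ⇒ keep positive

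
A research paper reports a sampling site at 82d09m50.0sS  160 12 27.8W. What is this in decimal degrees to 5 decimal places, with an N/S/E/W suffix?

φ: 9′ + 50″ = 9.83333′; 82 + 9.83333/60 = 82.163889
Lon: 12′ + 27.8″ = 12.46333′; 160 + 12.46333/60 = 160.207722

82.16389° S, 160.20772° W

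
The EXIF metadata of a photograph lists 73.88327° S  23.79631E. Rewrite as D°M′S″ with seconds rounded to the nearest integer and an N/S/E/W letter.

73°53′0″ S, 23°47′47″ E

Lat: 0.883270° → 52.99620′; 0.99620 × 60 = 59.77″
rounding gives 60″ → carry → 73°53′0″
Lon: whole degrees 23; 47.77860′ → 47′ and 46.72″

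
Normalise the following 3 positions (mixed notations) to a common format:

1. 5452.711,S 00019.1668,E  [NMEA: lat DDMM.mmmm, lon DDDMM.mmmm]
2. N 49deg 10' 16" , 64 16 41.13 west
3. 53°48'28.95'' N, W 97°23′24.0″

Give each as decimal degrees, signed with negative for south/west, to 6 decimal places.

Point 1:
  Lat: split at 2 digits → 54° and 52.711′; 54 + 52.711/60 = 54.8785167
  S ⇒ negate
  Longitude: split at 3 digits → 000° and 19.1668′; 0 + 19.1668/60 = 0.3194467
  E → positive
Point 2:
  Latitude: 10′ + 16″ = 10.26667′; 49 + 10.26667/60 = 49.1711111
  N ⇒ keep positive
  Lon: 16′ + 41.13″ = 16.68550′; 64 + 16.68550/60 = 64.2780917
  W → negative
Point 3:
  φ: 53° + 48/60 + 28.95/3600 = 53 + 0.800000 + 0.008042 = 53.8080417
  N → positive
  Lon: 23′ + 24″ = 23.40000′; 97 + 23.40000/60 = 97.3900000
  W ⇒ negate

1. -54.878517, 0.319447
2. 49.171111, -64.278092
3. 53.808042, -97.390000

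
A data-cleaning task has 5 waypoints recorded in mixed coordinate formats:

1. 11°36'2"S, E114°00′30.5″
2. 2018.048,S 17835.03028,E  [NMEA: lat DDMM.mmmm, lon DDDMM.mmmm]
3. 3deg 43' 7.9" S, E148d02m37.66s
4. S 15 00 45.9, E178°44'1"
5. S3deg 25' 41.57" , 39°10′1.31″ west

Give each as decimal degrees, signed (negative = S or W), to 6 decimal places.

Point 1:
  Lat: 36′ + 2″ = 36.03333′; 11 + 36.03333/60 = 11.6005556
  S ⇒ negate
  Lon: 0′ + 30.5″ = 0.50833′; 114 + 0.50833/60 = 114.0084722
  E → positive
Point 2:
  Latitude: split at 2 digits → 20° and 18.048′; 20 + 18.048/60 = 20.3008000
  S ⇒ negate
  Lon: split at 3 digits → 178° and 35.03028′; 178 + 35.03028/60 = 178.5838380
  E → positive
Point 3:
  Lat: 43′ + 7.9″ = 43.13167′; 3 + 43.13167/60 = 3.7188611
  S ⇒ negate
  Longitude: 2′ + 37.66″ = 2.62767′; 148 + 2.62767/60 = 148.0437944
  E → positive
Point 4:
  φ: 15 + 0/60 + 45.9/3600 = 15.0127500
  S → negative
  Lon: 44′ + 1″ = 44.01667′; 178 + 44.01667/60 = 178.7336111
  E ⇒ keep positive
Point 5:
  Latitude: 25′ + 41.57″ = 25.69283′; 3 + 25.69283/60 = 3.4282139
  S → negative
  Longitude: 10′ + 1.31″ = 10.02183′; 39 + 10.02183/60 = 39.1670306
  W ⇒ negate

1. -11.600556, 114.008472
2. -20.300800, 178.583838
3. -3.718861, 148.043794
4. -15.012750, 178.733611
5. -3.428214, -39.167031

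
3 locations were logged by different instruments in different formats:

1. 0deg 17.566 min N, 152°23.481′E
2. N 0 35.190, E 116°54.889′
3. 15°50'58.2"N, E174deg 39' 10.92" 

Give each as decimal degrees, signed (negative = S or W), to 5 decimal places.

1. 0.29277, 152.39135
2. 0.58650, 116.91482
3. 15.84950, 174.65303

Point 1:
  φ: 0 + 17.566/60 = 0.292767
  N ⇒ keep positive
  Lon: 23.481′ = 0.391350°; total 152.391350
  E ⇒ keep positive
Point 2:
  φ: 35.19′ = 0.586500°; total 0.586500
  N ⇒ keep positive
  Longitude: 116 + 54.889/60 = 116.914817
  E ⇒ keep positive
Point 3:
  φ: 15° + 50/60 + 58.2/3600 = 15 + 0.833333 + 0.016167 = 15.849500
  N → positive
  Lon: 174° + 39/60 + 10.92/3600 = 174 + 0.650000 + 0.003033 = 174.653033
  E ⇒ keep positive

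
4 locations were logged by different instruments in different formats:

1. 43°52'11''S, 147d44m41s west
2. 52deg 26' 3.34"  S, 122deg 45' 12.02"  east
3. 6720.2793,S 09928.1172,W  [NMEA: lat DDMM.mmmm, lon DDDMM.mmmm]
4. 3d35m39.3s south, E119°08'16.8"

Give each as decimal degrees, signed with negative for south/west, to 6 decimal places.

Point 1:
  φ: 52′ + 11″ = 52.18333′; 43 + 52.18333/60 = 43.8697222
  S → negative
  Lon: 147 + 44/60 + 41/3600 = 147.7447222
  W → negative
Point 2:
  Lat: 52° + 26/60 + 3.34/3600 = 52 + 0.433333 + 0.000928 = 52.4342611
  S ⇒ negate
  Lon: 45′ + 12.02″ = 45.20033′; 122 + 45.20033/60 = 122.7533389
  E → positive
Point 3:
  Latitude: split at 2 digits → 67° and 20.2793′; 67 + 20.2793/60 = 67.3379883
  S → negative
  Longitude: degrees = first 3 digits = 99, minutes = 28.1172; 99 + 28.1172/60 = 99.4686200
  W → negative
Point 4:
  Lat: 3 + 35/60 + 39.3/3600 = 3.5942500
  S → negative
  Lon: 8′ + 16.8″ = 8.28000′; 119 + 8.28000/60 = 119.1380000
  E ⇒ keep positive

1. -43.869722, -147.744722
2. -52.434261, 122.753339
3. -67.337988, -99.468620
4. -3.594250, 119.138000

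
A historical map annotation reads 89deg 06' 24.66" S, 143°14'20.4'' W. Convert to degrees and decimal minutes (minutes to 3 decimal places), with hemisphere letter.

φ: 6 + 24.66/60 = 6.41100′
Longitude: seconds/60 = 0.34000; minutes = 14 + 0.34000 = 14.34000

89° 6.411′ S, 143° 14.340′ W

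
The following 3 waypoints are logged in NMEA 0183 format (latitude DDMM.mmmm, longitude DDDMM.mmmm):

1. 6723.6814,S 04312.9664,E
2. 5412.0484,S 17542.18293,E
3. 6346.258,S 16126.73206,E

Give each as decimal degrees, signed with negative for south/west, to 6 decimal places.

1. -67.394690, 43.216107
2. -54.200807, 175.703049
3. -63.770967, 161.445534

Point 1:
  Lat: degrees = first 2 digits = 67, minutes = 23.6814; 67 + 23.6814/60 = 67.3946900
  S ⇒ negate
  λ: split at 3 digits → 043° and 12.9664′; 43 + 12.9664/60 = 43.2161067
  E → positive
Point 2:
  Lat: degrees = first 2 digits = 54, minutes = 12.0484; 54 + 12.0484/60 = 54.2008067
  hemisphere S, so the sign is −
  Lon: degrees = first 3 digits = 175, minutes = 42.18293; 175 + 42.18293/60 = 175.7030488
  E → positive
Point 3:
  Lat: split at 2 digits → 63° and 46.258′; 63 + 46.258/60 = 63.7709667
  S → negative
  Lon: split at 3 digits → 161° and 26.73206′; 161 + 26.73206/60 = 161.4455343
  E ⇒ keep positive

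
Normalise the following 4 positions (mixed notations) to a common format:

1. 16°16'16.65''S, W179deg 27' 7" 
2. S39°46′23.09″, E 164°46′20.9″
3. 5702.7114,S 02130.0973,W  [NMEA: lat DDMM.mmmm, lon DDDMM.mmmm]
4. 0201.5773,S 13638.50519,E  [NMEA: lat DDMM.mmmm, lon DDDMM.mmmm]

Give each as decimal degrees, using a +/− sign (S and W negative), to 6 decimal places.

1. -16.271292, -179.451944
2. -39.773081, 164.772472
3. -57.045190, -21.501622
4. -2.026288, 136.641753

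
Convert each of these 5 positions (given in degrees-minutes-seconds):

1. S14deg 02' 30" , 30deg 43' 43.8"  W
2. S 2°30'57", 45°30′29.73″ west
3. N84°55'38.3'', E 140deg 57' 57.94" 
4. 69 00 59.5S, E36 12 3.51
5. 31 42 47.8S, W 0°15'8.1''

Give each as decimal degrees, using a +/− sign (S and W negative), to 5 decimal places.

1. -14.04167, -30.72883
2. -2.51583, -45.50826
3. 84.92731, 140.96609
4. -69.01653, 36.20098
5. -31.71328, -0.25225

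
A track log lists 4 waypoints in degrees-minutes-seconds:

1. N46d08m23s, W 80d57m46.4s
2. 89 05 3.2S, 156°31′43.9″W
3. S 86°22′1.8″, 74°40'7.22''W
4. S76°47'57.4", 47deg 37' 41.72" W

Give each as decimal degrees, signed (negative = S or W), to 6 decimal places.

1. 46.139722, -80.962889
2. -89.084222, -156.528861
3. -86.367167, -74.668672
4. -76.799278, -47.628256

Point 1:
  Lat: 46 + 8/60 + 23/3600 = 46.1397222
  N ⇒ keep positive
  λ: 80 + 57/60 + 46.4/3600 = 80.9628889
  W → negative
Point 2:
  Latitude: 89 + 5/60 + 3.2/3600 = 89.0842222
  S ⇒ negate
  Longitude: 31′ + 43.9″ = 31.73167′; 156 + 31.73167/60 = 156.5288611
  hemisphere W, so the sign is −
Point 3:
  Lat: 86 + 22/60 + 1.8/3600 = 86.3671667
  S → negative
  Longitude: 40′ + 7.22″ = 40.12033′; 74 + 40.12033/60 = 74.6686722
  W → negative
Point 4:
  φ: 76 + 47/60 + 57.4/3600 = 76.7992778
  hemisphere S, so the sign is −
  Longitude: 47° + 37/60 + 41.72/3600 = 47 + 0.616667 + 0.011589 = 47.6282556
  W → negative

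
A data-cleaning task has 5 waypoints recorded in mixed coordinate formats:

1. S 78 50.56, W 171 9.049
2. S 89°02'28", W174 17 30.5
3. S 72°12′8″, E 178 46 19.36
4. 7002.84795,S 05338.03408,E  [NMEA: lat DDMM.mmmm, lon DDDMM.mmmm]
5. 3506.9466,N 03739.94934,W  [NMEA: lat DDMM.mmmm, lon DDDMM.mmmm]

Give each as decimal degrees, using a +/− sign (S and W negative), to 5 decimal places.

Point 1:
  Lat: 78 + 50.56/60 = 78.842667
  S ⇒ negate
  λ: 9.049′ = 0.150817°; total 171.150817
  hemisphere W, so the sign is −
Point 2:
  Latitude: 89° + 2/60 + 28/3600 = 89 + 0.033333 + 0.007778 = 89.041111
  S ⇒ negate
  Longitude: 174 + 17/60 + 30.5/3600 = 174.291806
  W ⇒ negate
Point 3:
  Lat: 72° + 12/60 + 8/3600 = 72 + 0.200000 + 0.002222 = 72.202222
  hemisphere S, so the sign is −
  Longitude: 178° + 46/60 + 19.36/3600 = 178 + 0.766667 + 0.005378 = 178.772044
  E → positive
Point 4:
  Latitude: degrees = first 2 digits = 70, minutes = 2.84795; 70 + 2.84795/60 = 70.047466
  S → negative
  λ: split at 3 digits → 053° and 38.03408′; 53 + 38.03408/60 = 53.633901
  E ⇒ keep positive
Point 5:
  Lat: split at 2 digits → 35° and 6.9466′; 35 + 6.9466/60 = 35.115777
  N ⇒ keep positive
  Lon: split at 3 digits → 037° and 39.94934′; 37 + 39.94934/60 = 37.665822
  hemisphere W, so the sign is −

1. -78.84267, -171.15082
2. -89.04111, -174.29181
3. -72.20222, 178.77204
4. -70.04747, 53.63390
5. 35.11578, -37.66582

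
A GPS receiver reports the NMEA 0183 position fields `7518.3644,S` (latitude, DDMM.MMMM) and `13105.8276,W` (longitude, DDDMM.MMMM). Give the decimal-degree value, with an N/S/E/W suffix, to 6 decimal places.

75.306073° S, 131.097127° W

φ: split at 2 digits → 75° and 18.3644′; 75 + 18.3644/60 = 75.3060733
Lon: degrees = first 3 digits = 131, minutes = 5.8276; 131 + 5.8276/60 = 131.0971267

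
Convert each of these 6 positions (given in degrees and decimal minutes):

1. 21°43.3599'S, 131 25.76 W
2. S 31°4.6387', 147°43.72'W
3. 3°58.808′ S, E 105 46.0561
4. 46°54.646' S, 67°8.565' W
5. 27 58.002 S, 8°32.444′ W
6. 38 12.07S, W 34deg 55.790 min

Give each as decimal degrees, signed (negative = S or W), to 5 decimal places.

Point 1:
  φ: 43.3599′ = 0.722665°; total 21.722665
  S ⇒ negate
  Longitude: 131 + 25.76/60 = 131.429333
  W → negative
Point 2:
  φ: 31 + 4.6387/60 = 31.077312
  hemisphere S, so the sign is −
  Longitude: 43.72′ = 0.728667°; total 147.728667
  hemisphere W, so the sign is −
Point 3:
  φ: 58.808′ = 0.980133°; total 3.980133
  hemisphere S, so the sign is −
  λ: 105 + 46.0561/60 = 105.767602
  E ⇒ keep positive
Point 4:
  φ: 46 + 54.646/60 = 46.910767
  S → negative
  Lon: 67 + 8.565/60 = 67.142750
  W → negative
Point 5:
  φ: 58.002′ = 0.966700°; total 27.966700
  S ⇒ negate
  Longitude: 32.444′ = 0.540733°; total 8.540733
  W → negative
Point 6:
  Lat: 12.07′ = 0.201167°; total 38.201167
  hemisphere S, so the sign is −
  Lon: 55.79′ = 0.929833°; total 34.929833
  hemisphere W, so the sign is −

1. -21.72267, -131.42933
2. -31.07731, -147.72867
3. -3.98013, 105.76760
4. -46.91077, -67.14275
5. -27.96670, -8.54073
6. -38.20117, -34.92983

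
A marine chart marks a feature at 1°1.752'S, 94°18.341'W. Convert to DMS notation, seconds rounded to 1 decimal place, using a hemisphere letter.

Lat: fractional minutes 0.75200 × 60 = 45.120″
Lon: 18.34100′ → 18′ and 0.34100 × 60 = 20.460″

1°01′45.1″ S, 94°18′20.5″ W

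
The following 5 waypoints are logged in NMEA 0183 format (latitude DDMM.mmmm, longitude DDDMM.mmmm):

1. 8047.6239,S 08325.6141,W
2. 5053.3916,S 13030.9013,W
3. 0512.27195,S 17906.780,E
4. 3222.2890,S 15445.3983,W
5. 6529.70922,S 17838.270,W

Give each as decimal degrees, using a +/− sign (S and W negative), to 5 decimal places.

1. -80.79373, -83.42690
2. -50.88986, -130.51502
3. -5.20453, 179.11300
4. -32.37148, -154.75664
5. -65.49515, -178.63783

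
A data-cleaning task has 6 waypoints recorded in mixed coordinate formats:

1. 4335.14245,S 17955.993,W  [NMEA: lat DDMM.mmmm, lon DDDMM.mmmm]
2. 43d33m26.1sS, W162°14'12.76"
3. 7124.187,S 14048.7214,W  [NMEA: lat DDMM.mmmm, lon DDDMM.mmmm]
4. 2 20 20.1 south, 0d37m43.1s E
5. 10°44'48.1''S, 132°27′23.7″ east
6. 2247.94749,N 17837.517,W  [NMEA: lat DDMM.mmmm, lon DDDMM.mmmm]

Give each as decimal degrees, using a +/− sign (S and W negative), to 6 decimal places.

Point 1:
  φ: degrees = first 2 digits = 43, minutes = 35.14245; 43 + 35.14245/60 = 43.5857075
  S → negative
  Longitude: degrees = first 3 digits = 179, minutes = 55.993; 179 + 55.993/60 = 179.9332167
  W ⇒ negate
Point 2:
  φ: 33′ + 26.1″ = 33.43500′; 43 + 33.43500/60 = 43.5572500
  S → negative
  Lon: 14′ + 12.76″ = 14.21267′; 162 + 14.21267/60 = 162.2368778
  W ⇒ negate
Point 3:
  Latitude: degrees = first 2 digits = 71, minutes = 24.187; 71 + 24.187/60 = 71.4031167
  S → negative
  Lon: split at 3 digits → 140° and 48.7214′; 140 + 48.7214/60 = 140.8120233
  W ⇒ negate
Point 4:
  Lat: 20′ + 20.1″ = 20.33500′; 2 + 20.33500/60 = 2.3389167
  S → negative
  Lon: 37′ + 43.1″ = 37.71833′; 0 + 37.71833/60 = 0.6286389
  E ⇒ keep positive
Point 5:
  Lat: 10 + 44/60 + 48.1/3600 = 10.7466944
  S → negative
  Longitude: 132 + 27/60 + 23.7/3600 = 132.4565833
  E ⇒ keep positive
Point 6:
  Latitude: degrees = first 2 digits = 22, minutes = 47.94749; 22 + 47.94749/60 = 22.7991248
  N ⇒ keep positive
  λ: split at 3 digits → 178° and 37.517′; 178 + 37.517/60 = 178.6252833
  hemisphere W, so the sign is −

1. -43.585708, -179.933217
2. -43.557250, -162.236878
3. -71.403117, -140.812023
4. -2.338917, 0.628639
5. -10.746694, 132.456583
6. 22.799125, -178.625283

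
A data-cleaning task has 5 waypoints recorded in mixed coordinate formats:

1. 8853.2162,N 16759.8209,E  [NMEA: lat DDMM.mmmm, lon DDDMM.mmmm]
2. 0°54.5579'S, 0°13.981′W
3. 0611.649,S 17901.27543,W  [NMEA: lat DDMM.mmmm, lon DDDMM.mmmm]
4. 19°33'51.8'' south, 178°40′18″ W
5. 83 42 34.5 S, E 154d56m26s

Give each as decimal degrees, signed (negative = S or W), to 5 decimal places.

1. 88.88694, 167.99702
2. -0.90930, -0.23302
3. -6.19415, -179.02126
4. -19.56439, -178.67167
5. -83.70958, 154.94056

Point 1:
  Lat: degrees = first 2 digits = 88, minutes = 53.2162; 88 + 53.2162/60 = 88.886937
  N ⇒ keep positive
  Lon: split at 3 digits → 167° and 59.8209′; 167 + 59.8209/60 = 167.997015
  E → positive
Point 2:
  φ: 0 + 54.5579/60 = 0.909298
  hemisphere S, so the sign is −
  Lon: 13.981′ = 0.233017°; total 0.233017
  hemisphere W, so the sign is −
Point 3:
  φ: split at 2 digits → 06° and 11.649′; 6 + 11.649/60 = 6.194150
  S → negative
  Lon: split at 3 digits → 179° and 1.27543′; 179 + 1.27543/60 = 179.021257
  W → negative
Point 4:
  φ: 19° + 33/60 + 51.8/3600 = 19 + 0.550000 + 0.014389 = 19.564389
  S ⇒ negate
  Longitude: 178° + 40/60 + 18/3600 = 178 + 0.666667 + 0.005000 = 178.671667
  W ⇒ negate
Point 5:
  φ: 83 + 42/60 + 34.5/3600 = 83.709583
  S ⇒ negate
  λ: 154° + 56/60 + 26/3600 = 154 + 0.933333 + 0.007222 = 154.940556
  E ⇒ keep positive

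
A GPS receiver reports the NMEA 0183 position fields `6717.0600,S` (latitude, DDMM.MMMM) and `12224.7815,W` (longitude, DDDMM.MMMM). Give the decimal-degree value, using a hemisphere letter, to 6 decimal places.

Lat: split at 2 digits → 67° and 17.06′; 67 + 17.06/60 = 67.2843333
λ: split at 3 digits → 122° and 24.7815′; 122 + 24.7815/60 = 122.4130250

67.284333° S, 122.413025° W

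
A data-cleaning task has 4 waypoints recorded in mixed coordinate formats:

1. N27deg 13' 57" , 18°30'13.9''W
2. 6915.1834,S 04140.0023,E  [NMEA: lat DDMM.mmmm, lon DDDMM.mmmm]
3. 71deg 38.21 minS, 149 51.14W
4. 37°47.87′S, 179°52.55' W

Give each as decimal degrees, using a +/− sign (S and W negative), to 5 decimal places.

1. 27.23250, -18.50386
2. -69.25306, 41.66671
3. -71.63683, -149.85233
4. -37.79783, -179.87583

Point 1:
  Lat: 27° + 13/60 + 57/3600 = 27 + 0.216667 + 0.015833 = 27.232500
  N ⇒ keep positive
  Longitude: 18 + 30/60 + 13.9/3600 = 18.503861
  hemisphere W, so the sign is −
Point 2:
  Latitude: degrees = first 2 digits = 69, minutes = 15.1834; 69 + 15.1834/60 = 69.253057
  S → negative
  Lon: degrees = first 3 digits = 41, minutes = 40.0023; 41 + 40.0023/60 = 41.666705
  E ⇒ keep positive
Point 3:
  Latitude: 38.21′ = 0.636833°; total 71.636833
  S ⇒ negate
  λ: 51.14′ = 0.852333°; total 149.852333
  W → negative
Point 4:
  Lat: 47.87′ = 0.797833°; total 37.797833
  S ⇒ negate
  λ: 52.55′ = 0.875833°; total 179.875833
  hemisphere W, so the sign is −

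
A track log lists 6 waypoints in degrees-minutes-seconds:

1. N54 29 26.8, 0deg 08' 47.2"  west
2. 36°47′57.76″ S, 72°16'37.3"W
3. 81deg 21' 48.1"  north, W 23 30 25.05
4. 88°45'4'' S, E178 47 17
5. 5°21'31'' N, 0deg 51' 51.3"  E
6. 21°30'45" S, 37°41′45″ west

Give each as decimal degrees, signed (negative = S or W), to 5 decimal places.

1. 54.49078, -0.14644
2. -36.79938, -72.27703
3. 81.36336, -23.50696
4. -88.75111, 178.78806
5. 5.35861, 0.86425
6. -21.51250, -37.69583

Point 1:
  Latitude: 29′ + 26.8″ = 29.44667′; 54 + 29.44667/60 = 54.490778
  N ⇒ keep positive
  Longitude: 0° + 8/60 + 47.2/3600 = 0 + 0.133333 + 0.013111 = 0.146444
  hemisphere W, so the sign is −
Point 2:
  Latitude: 36 + 47/60 + 57.76/3600 = 36.799378
  S → negative
  Longitude: 16′ + 37.3″ = 16.62167′; 72 + 16.62167/60 = 72.277028
  W ⇒ negate
Point 3:
  φ: 81° + 21/60 + 48.1/3600 = 81 + 0.350000 + 0.013361 = 81.363361
  N ⇒ keep positive
  λ: 23° + 30/60 + 25.05/3600 = 23 + 0.500000 + 0.006958 = 23.506958
  W → negative
Point 4:
  Latitude: 88° + 45/60 + 4/3600 = 88 + 0.750000 + 0.001111 = 88.751111
  S ⇒ negate
  Longitude: 178° + 47/60 + 17/3600 = 178 + 0.783333 + 0.004722 = 178.788056
  E → positive
Point 5:
  Lat: 5° + 21/60 + 31/3600 = 5 + 0.350000 + 0.008611 = 5.358611
  N → positive
  Lon: 0° + 51/60 + 51.3/3600 = 0 + 0.850000 + 0.014250 = 0.864250
  E ⇒ keep positive
Point 6:
  φ: 21 + 30/60 + 45/3600 = 21.512500
  S → negative
  Longitude: 37° + 41/60 + 45/3600 = 37 + 0.683333 + 0.012500 = 37.695833
  W → negative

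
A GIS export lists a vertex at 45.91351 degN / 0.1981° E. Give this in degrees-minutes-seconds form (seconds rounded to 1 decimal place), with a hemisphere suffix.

φ: 0.913510 × 60 = 54.81060′ → 54′, remainder × 60 = 48.636″
Longitude: 0.198100° → 11.88600′; 0.88600 × 60 = 53.160″

45°54′48.6″ N, 0°11′53.2″ E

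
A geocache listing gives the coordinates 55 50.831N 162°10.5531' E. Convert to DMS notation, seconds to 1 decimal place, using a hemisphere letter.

55°50′49.9″ N, 162°10′33.2″ E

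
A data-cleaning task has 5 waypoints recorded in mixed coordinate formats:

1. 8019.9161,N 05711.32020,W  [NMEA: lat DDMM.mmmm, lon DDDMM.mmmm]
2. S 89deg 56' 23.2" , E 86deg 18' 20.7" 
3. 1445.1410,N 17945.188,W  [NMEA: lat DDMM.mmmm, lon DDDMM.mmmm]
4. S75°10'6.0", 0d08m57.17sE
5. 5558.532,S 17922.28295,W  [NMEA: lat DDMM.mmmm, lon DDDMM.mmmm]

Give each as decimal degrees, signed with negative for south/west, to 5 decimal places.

1. 80.33194, -57.18867
2. -89.93978, 86.30575
3. 14.75235, -179.75313
4. -75.16833, 0.14921
5. -55.97553, -179.37138

Point 1:
  Lat: split at 2 digits → 80° and 19.9161′; 80 + 19.9161/60 = 80.331935
  N → positive
  Longitude: split at 3 digits → 057° and 11.3202′; 57 + 11.3202/60 = 57.188670
  W ⇒ negate
Point 2:
  φ: 56′ + 23.2″ = 56.38667′; 89 + 56.38667/60 = 89.939778
  hemisphere S, so the sign is −
  λ: 86° + 18/60 + 20.7/3600 = 86 + 0.300000 + 0.005750 = 86.305750
  E → positive
Point 3:
  Latitude: degrees = first 2 digits = 14, minutes = 45.141; 14 + 45.141/60 = 14.752350
  N → positive
  Longitude: split at 3 digits → 179° and 45.188′; 179 + 45.188/60 = 179.753133
  hemisphere W, so the sign is −
Point 4:
  Latitude: 10′ + 6″ = 10.10000′; 75 + 10.10000/60 = 75.168333
  S → negative
  Lon: 0 + 8/60 + 57.17/3600 = 0.149214
  E → positive
Point 5:
  Lat: degrees = first 2 digits = 55, minutes = 58.532; 55 + 58.532/60 = 55.975533
  S → negative
  Longitude: split at 3 digits → 179° and 22.28295′; 179 + 22.28295/60 = 179.371383
  W ⇒ negate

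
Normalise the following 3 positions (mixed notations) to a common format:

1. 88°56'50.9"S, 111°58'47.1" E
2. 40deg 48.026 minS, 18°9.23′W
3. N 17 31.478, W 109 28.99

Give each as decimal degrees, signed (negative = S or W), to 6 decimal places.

1. -88.947472, 111.979750
2. -40.800433, -18.153833
3. 17.524633, -109.483167

Point 1:
  φ: 88 + 56/60 + 50.9/3600 = 88.9474722
  hemisphere S, so the sign is −
  Longitude: 58′ + 47.1″ = 58.78500′; 111 + 58.78500/60 = 111.9797500
  E ⇒ keep positive
Point 2:
  φ: 40 + 48.026/60 = 40.8004333
  S ⇒ negate
  λ: 9.23′ = 0.153833°; total 18.1538333
  W → negative
Point 3:
  Latitude: 17 + 31.478/60 = 17.5246333
  N → positive
  Longitude: 109 + 28.99/60 = 109.4831667
  hemisphere W, so the sign is −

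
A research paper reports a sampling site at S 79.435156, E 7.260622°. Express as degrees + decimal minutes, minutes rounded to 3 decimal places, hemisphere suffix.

79° 26.109′ S, 7° 15.637′ E

Lat: fractional part 0.435156 → 26.10936 minutes
λ: 7° + 0.260622 × 60 = 7° 15.63732′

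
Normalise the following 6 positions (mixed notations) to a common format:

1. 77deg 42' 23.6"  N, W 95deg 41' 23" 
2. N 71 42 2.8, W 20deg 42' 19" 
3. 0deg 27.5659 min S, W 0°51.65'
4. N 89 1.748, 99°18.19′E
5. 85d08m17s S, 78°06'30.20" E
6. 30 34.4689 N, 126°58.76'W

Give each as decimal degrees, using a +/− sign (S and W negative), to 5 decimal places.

Point 1:
  Latitude: 42′ + 23.6″ = 42.39333′; 77 + 42.39333/60 = 77.706556
  N ⇒ keep positive
  Longitude: 95 + 41/60 + 23/3600 = 95.689722
  hemisphere W, so the sign is −
Point 2:
  Latitude: 42′ + 2.8″ = 42.04667′; 71 + 42.04667/60 = 71.700778
  N ⇒ keep positive
  λ: 20° + 42/60 + 19/3600 = 20 + 0.700000 + 0.005278 = 20.705278
  hemisphere W, so the sign is −
Point 3:
  Latitude: 27.5659′ = 0.459432°; total 0.459432
  S → negative
  λ: 0 + 51.65/60 = 0.860833
  W ⇒ negate
Point 4:
  Latitude: 89 + 1.748/60 = 89.029133
  N ⇒ keep positive
  Longitude: 18.19′ = 0.303167°; total 99.303167
  E → positive
Point 5:
  Lat: 85 + 8/60 + 17/3600 = 85.138056
  hemisphere S, so the sign is −
  Longitude: 78 + 6/60 + 30.2/3600 = 78.108389
  E ⇒ keep positive
Point 6:
  Latitude: 34.4689′ = 0.574482°; total 30.574482
  N → positive
  Lon: 126 + 58.76/60 = 126.979333
  hemisphere W, so the sign is −

1. 77.70656, -95.68972
2. 71.70078, -20.70528
3. -0.45943, -0.86083
4. 89.02913, 99.30317
5. -85.13806, 78.10839
6. 30.57448, -126.97933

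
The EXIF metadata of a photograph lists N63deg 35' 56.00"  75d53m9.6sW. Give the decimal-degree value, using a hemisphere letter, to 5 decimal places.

63.59889° N, 75.88600° W

Latitude: 63° + 35/60 + 56/3600 = 63 + 0.583333 + 0.015556 = 63.598889
λ: 75° + 53/60 + 9.6/3600 = 75 + 0.883333 + 0.002667 = 75.886000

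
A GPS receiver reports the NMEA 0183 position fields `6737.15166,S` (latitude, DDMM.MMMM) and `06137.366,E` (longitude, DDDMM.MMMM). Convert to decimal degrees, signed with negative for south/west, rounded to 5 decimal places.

φ: degrees = first 2 digits = 67, minutes = 37.15166; 67 + 37.15166/60 = 67.619194
S → negative
Longitude: degrees = first 3 digits = 61, minutes = 37.366; 61 + 37.366/60 = 61.622767
E → positive

-67.61919, 61.62277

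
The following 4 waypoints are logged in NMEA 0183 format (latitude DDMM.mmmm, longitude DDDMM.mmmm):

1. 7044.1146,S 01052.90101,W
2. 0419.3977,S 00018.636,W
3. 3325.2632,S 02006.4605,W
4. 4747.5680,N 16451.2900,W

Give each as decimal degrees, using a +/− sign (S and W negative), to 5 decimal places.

Point 1:
  φ: degrees = first 2 digits = 70, minutes = 44.1146; 70 + 44.1146/60 = 70.735243
  S ⇒ negate
  Lon: split at 3 digits → 010° and 52.90101′; 10 + 52.90101/60 = 10.881684
  W → negative
Point 2:
  Lat: split at 2 digits → 04° and 19.3977′; 4 + 19.3977/60 = 4.323295
  hemisphere S, so the sign is −
  Lon: degrees = first 3 digits = 0, minutes = 18.636; 0 + 18.636/60 = 0.310600
  W ⇒ negate
Point 3:
  Latitude: split at 2 digits → 33° and 25.2632′; 33 + 25.2632/60 = 33.421053
  S → negative
  Longitude: split at 3 digits → 020° and 6.4605′; 20 + 6.4605/60 = 20.107675
  W ⇒ negate
Point 4:
  φ: degrees = first 2 digits = 47, minutes = 47.568; 47 + 47.568/60 = 47.792800
  N ⇒ keep positive
  Longitude: degrees = first 3 digits = 164, minutes = 51.29; 164 + 51.29/60 = 164.854833
  W → negative

1. -70.73524, -10.88168
2. -4.32330, -0.31060
3. -33.42105, -20.10768
4. 47.79280, -164.85483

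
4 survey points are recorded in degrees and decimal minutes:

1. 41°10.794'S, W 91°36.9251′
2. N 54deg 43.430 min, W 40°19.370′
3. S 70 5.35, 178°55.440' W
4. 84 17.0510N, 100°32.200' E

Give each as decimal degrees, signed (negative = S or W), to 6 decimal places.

Point 1:
  Lat: 10.794′ = 0.179900°; total 41.1799000
  S → negative
  λ: 36.9251′ = 0.615418°; total 91.6154183
  W → negative
Point 2:
  Lat: 54 + 43.43/60 = 54.7238333
  N → positive
  λ: 40 + 19.37/60 = 40.3228333
  W ⇒ negate
Point 3:
  φ: 70 + 5.35/60 = 70.0891667
  hemisphere S, so the sign is −
  Longitude: 178 + 55.44/60 = 178.9240000
  hemisphere W, so the sign is −
Point 4:
  φ: 84 + 17.051/60 = 84.2841833
  N ⇒ keep positive
  Lon: 100 + 32.2/60 = 100.5366667
  E ⇒ keep positive

1. -41.179900, -91.615418
2. 54.723833, -40.322833
3. -70.089167, -178.924000
4. 84.284183, 100.536667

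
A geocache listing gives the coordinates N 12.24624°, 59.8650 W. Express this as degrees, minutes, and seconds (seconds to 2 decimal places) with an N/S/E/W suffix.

12°14′46.46″ N, 59°51′54.00″ W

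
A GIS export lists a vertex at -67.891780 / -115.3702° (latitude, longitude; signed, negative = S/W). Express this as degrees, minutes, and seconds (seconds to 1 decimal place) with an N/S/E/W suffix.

Latitude is negative → S; |value| = 67.891780
φ: 0.891780° → 53.50680′; 0.50680 × 60 = 30.408″
Longitude is negative → W; |value| = 115.370200
λ: 0.370200 × 60 = 22.21200′ → 22′, remainder × 60 = 12.720″

67°53′30.4″ S, 115°22′12.7″ W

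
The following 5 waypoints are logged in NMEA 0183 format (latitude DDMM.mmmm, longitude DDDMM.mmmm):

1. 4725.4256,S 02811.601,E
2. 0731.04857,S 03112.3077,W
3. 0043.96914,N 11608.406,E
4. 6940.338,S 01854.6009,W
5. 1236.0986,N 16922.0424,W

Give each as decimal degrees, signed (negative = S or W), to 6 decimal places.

1. -47.423760, 28.193350
2. -7.517476, -31.205128
3. 0.732819, 116.140100
4. -69.672300, -18.910015
5. 12.601643, -169.367373

Point 1:
  Latitude: split at 2 digits → 47° and 25.4256′; 47 + 25.4256/60 = 47.4237600
  S → negative
  λ: degrees = first 3 digits = 28, minutes = 11.601; 28 + 11.601/60 = 28.1933500
  E → positive
Point 2:
  Latitude: split at 2 digits → 07° and 31.04857′; 7 + 31.04857/60 = 7.5174762
  S → negative
  λ: split at 3 digits → 031° and 12.3077′; 31 + 12.3077/60 = 31.2051283
  W → negative
Point 3:
  Lat: degrees = first 2 digits = 0, minutes = 43.96914; 0 + 43.96914/60 = 0.7328190
  N → positive
  Longitude: split at 3 digits → 116° and 8.406′; 116 + 8.406/60 = 116.1401000
  E → positive
Point 4:
  Latitude: degrees = first 2 digits = 69, minutes = 40.338; 69 + 40.338/60 = 69.6723000
  S → negative
  λ: degrees = first 3 digits = 18, minutes = 54.6009; 18 + 54.6009/60 = 18.9100150
  W ⇒ negate
Point 5:
  φ: degrees = first 2 digits = 12, minutes = 36.0986; 12 + 36.0986/60 = 12.6016433
  N → positive
  λ: degrees = first 3 digits = 169, minutes = 22.0424; 169 + 22.0424/60 = 169.3673733
  W ⇒ negate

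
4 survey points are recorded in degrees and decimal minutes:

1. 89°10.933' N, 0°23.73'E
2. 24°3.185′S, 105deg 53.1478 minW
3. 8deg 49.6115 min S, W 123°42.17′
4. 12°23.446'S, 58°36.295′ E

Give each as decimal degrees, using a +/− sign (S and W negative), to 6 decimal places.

1. 89.182217, 0.395500
2. -24.053083, -105.885797
3. -8.826858, -123.702833
4. -12.390767, 58.604917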